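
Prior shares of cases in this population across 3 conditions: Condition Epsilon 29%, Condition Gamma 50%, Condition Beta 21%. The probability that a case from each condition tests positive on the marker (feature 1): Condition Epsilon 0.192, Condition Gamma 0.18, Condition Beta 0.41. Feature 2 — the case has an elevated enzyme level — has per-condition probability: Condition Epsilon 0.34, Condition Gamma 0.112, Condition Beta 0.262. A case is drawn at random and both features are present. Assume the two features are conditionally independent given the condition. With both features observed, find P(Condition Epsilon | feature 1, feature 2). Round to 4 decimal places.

0.3671

Compute prior × likelihood for every hypothesis:
  Condition Epsilon: 0.29 × 0.192 × 0.34 = 0.0189312
  Condition Gamma: 0.5 × 0.18 × 0.112 = 0.01008
  Condition Beta: 0.21 × 0.41 × 0.262 = 0.0225582
Normalizing constant = 0.0515694.
P(Condition Epsilon | evidence) = 0.0189312 / 0.0515694 ≈ 0.3671.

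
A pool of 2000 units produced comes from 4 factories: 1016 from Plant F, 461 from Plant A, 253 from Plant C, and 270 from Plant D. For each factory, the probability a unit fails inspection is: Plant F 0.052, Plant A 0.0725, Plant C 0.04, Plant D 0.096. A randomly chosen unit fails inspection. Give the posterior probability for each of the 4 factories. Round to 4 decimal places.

Prior × likelihood for each hypothesis:
  Plant F: 0.508 × 0.052 = 0.026416
  Plant A: 0.2305 × 0.0725 = 0.01671125
  Plant C: 0.1265 × 0.04 = 0.00506
  Plant D: 0.135 × 0.096 = 0.01296
Sum = 0.06114725.
P(Plant F | nonconforming) = 0.026416/0.06114725 ≈ 0.4320
P(Plant A | nonconforming) = 0.01671125/0.06114725 ≈ 0.2733
P(Plant C | nonconforming) = 0.00506/0.06114725 ≈ 0.0828
P(Plant D | nonconforming) = 0.01296/0.06114725 ≈ 0.2119

Plant F 0.4320, Plant A 0.2733, Plant C 0.0828, Plant D 0.2119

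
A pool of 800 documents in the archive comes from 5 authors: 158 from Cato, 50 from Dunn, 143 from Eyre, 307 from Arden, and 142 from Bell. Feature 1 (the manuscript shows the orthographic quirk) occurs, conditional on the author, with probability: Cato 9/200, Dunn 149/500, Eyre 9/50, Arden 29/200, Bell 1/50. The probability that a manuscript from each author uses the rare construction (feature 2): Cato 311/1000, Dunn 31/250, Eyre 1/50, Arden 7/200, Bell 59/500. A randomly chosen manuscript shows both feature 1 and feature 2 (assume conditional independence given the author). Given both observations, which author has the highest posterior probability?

Cato

Compute prior × likelihood for every hypothesis:
  Cato: 0.1975 × 0.045 × 0.311 = 0.0027640125
  Dunn: 0.0625 × 0.298 × 0.124 = 0.0023095
  Eyre: 0.17875 × 0.18 × 0.02 = 0.0006435
  Arden: 0.38375 × 0.145 × 0.035 = 0.00194753125
  Bell: 0.1775 × 0.02 × 0.118 = 0.0004189
Sum = 0.00808344375.
Largest term belongs to Cato, so Cato is most probable.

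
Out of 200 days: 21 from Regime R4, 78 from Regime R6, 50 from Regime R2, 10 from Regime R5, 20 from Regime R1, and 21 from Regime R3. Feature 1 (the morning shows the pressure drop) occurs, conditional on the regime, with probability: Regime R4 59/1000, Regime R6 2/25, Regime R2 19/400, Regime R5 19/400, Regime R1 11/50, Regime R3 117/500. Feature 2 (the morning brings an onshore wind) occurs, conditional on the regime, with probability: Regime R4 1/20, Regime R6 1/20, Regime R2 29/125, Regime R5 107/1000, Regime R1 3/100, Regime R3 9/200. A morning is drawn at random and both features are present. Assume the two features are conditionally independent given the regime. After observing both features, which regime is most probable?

Regime R2

Prior × likelihood for each hypothesis:
  Regime R4: 0.105 × 0.059 × 0.05 = 0.00030975
  Regime R6: 0.39 × 0.08 × 0.05 = 0.00156
  Regime R2: 0.25 × 0.0475 × 0.232 = 0.002755
  Regime R5: 0.05 × 0.0475 × 0.107 = 0.000254125
  Regime R1: 0.1 × 0.22 × 0.03 = 0.00066
  Regime R3: 0.105 × 0.234 × 0.045 = 0.00110565
Total = 0.006644525.
Largest term belongs to Regime R2, so Regime R2 is most probable.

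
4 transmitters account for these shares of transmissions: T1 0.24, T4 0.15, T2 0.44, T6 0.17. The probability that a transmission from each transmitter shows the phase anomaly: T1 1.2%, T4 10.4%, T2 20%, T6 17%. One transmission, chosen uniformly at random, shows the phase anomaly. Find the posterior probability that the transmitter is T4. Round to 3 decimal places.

Prior × likelihood for each hypothesis:
  T1: 0.24 × 0.012 = 0.00288
  T4: 0.15 × 0.104 = 0.0156
  T2: 0.44 × 0.2 = 0.088
  T6: 0.17 × 0.17 = 0.0289
Normalizing constant = 0.13538.
P(T4 | evidence) = 0.0156 / 0.13538 ≈ 0.115.

0.115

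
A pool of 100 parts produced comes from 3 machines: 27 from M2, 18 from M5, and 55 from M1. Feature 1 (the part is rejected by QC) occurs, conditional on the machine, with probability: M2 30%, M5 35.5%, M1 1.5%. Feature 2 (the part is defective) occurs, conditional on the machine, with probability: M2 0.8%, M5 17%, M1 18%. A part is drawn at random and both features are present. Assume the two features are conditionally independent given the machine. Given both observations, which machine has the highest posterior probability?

M5

Unnormalized posteriors (prior × likelihood):
  M2: 0.27 × 0.3 × 0.008 = 0.000648
  M5: 0.18 × 0.355 × 0.17 = 0.010863
  M1: 0.55 × 0.015 × 0.18 = 0.001485
Normalizing constant = 0.012996.
Largest term belongs to M5, so M5 is most probable.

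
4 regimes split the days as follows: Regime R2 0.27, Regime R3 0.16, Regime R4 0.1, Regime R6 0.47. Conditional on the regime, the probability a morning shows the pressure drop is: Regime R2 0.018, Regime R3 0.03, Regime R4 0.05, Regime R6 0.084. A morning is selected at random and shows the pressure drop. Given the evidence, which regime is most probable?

Prior × likelihood for each hypothesis:
  Regime R2: 0.27 × 0.018 = 0.00486
  Regime R3: 0.16 × 0.03 = 0.0048
  Regime R4: 0.1 × 0.05 = 0.005
  Regime R6: 0.47 × 0.084 = 0.03948
Total = 0.05414.
Largest term belongs to Regime R6, so Regime R6 is most probable.

Regime R6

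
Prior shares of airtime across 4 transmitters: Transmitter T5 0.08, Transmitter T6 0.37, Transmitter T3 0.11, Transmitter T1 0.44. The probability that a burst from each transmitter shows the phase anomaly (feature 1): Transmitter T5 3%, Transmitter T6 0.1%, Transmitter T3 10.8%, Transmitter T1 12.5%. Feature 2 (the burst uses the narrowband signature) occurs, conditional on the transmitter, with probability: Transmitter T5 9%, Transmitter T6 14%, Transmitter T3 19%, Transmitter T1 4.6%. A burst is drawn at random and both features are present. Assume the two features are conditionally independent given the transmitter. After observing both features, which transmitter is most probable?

By Bayes' rule, posterior ∝ prior × likelihood:
  Transmitter T5: 0.08 × 0.03 × 0.09 = 0.000216
  Transmitter T6: 0.37 × 0.001 × 0.14 = 0.0000518
  Transmitter T3: 0.11 × 0.108 × 0.19 = 0.0022572
  Transmitter T1: 0.44 × 0.125 × 0.046 = 0.00253
Normalizing constant = 0.005055.
Largest term belongs to Transmitter T1, so Transmitter T1 is most probable.

Transmitter T1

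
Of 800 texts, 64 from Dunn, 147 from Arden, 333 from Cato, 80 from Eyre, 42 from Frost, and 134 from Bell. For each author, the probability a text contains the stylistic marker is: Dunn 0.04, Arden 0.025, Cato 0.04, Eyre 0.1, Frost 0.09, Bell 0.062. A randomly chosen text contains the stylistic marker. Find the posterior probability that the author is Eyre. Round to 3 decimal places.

By Bayes' rule, posterior ∝ prior × likelihood:
  Dunn: 0.08 × 0.04 = 0.0032
  Arden: 0.18375 × 0.025 = 0.00459375
  Cato: 0.41625 × 0.04 = 0.01665
  Eyre: 0.1 × 0.1 = 0.01
  Frost: 0.0525 × 0.09 = 0.004725
  Bell: 0.1675 × 0.062 = 0.010385
Total = 0.04955375.
P(Eyre | evidence) = 0.01 / 0.04955375 ≈ 0.202.

0.202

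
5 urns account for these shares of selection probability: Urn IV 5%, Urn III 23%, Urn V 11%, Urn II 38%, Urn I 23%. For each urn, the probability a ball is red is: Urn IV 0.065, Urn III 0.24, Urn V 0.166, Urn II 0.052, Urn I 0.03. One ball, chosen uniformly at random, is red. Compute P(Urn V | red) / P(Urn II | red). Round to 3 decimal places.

0.924

Compute prior × likelihood for every hypothesis:
  Urn IV: 0.05 × 0.065 = 0.00325
  Urn III: 0.23 × 0.24 = 0.0552
  Urn V: 0.11 × 0.166 = 0.01826
  Urn II: 0.38 × 0.052 = 0.01976
  Urn I: 0.23 × 0.03 = 0.0069
Total = 0.10337.
The ratio is 0.01826 / 0.01976 (the normalizer cancels) = 0.924.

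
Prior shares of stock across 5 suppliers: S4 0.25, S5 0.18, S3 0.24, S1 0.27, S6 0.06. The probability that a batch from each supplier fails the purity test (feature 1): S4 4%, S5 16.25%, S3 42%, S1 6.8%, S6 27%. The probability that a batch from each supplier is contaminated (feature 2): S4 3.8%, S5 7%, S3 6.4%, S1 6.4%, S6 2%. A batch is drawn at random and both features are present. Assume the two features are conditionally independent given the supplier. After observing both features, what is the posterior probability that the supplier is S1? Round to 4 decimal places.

0.1132

Compute prior × likelihood for every hypothesis:
  S4: 0.25 × 0.04 × 0.038 = 0.00038
  S5: 0.18 × 0.1625 × 0.07 = 0.0020475
  S3: 0.24 × 0.42 × 0.064 = 0.0064512
  S1: 0.27 × 0.068 × 0.064 = 0.00117504
  S6: 0.06 × 0.27 × 0.02 = 0.000324
Normalizing constant = 0.01037774.
P(S1 | evidence) = 0.00117504 / 0.01037774 ≈ 0.1132.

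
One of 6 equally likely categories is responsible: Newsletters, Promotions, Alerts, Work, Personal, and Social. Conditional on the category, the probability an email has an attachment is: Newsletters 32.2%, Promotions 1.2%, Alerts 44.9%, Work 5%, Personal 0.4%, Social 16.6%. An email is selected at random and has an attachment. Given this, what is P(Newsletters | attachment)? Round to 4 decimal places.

0.3210

With a uniform prior (1/6 each), posterior ∝ likelihood:
  Newsletters: 0.322
  Promotions: 0.012
  Alerts: 0.449
  Work: 0.05
  Personal: 0.004
  Social: 0.166
Normalizing constant = 1.003.
P(Newsletters | evidence) = 0.322 / 1.003 ≈ 0.3210.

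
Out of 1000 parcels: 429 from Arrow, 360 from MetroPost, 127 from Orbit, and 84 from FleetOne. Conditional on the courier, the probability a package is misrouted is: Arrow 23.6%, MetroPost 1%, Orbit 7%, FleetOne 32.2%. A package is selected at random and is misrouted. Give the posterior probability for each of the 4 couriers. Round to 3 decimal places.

Arrow 0.719, MetroPost 0.026, Orbit 0.063, FleetOne 0.192

Compute prior × likelihood for every hypothesis:
  Arrow: 0.429 × 0.236 = 0.101244
  MetroPost: 0.36 × 0.01 = 0.0036
  Orbit: 0.127 × 0.07 = 0.00889
  FleetOne: 0.084 × 0.322 = 0.027048
Total = 0.140782.
P(Arrow | misrouted) = 0.101244/0.140782 ≈ 0.719
P(MetroPost | misrouted) = 0.0036/0.140782 ≈ 0.026
P(Orbit | misrouted) = 0.00889/0.140782 ≈ 0.063
P(FleetOne | misrouted) = 0.027048/0.140782 ≈ 0.192
(Check: 0.719+0.026+0.063+0.192 = 1.000.)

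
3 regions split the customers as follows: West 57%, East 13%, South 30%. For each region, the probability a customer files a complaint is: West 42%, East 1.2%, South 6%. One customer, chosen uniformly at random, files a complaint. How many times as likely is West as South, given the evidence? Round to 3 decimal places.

13.300

Compute prior × likelihood for every hypothesis:
  West: 0.57 × 0.42 = 0.2394
  East: 0.13 × 0.012 = 0.00156
  South: 0.3 × 0.06 = 0.018
Sum = 0.25896.
The ratio is 0.2394 / 0.018 (the normalizer cancels) = 13.300.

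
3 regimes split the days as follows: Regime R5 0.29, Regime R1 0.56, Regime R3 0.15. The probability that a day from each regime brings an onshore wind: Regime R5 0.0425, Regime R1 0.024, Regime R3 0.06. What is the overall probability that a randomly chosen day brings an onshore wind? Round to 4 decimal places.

Unnormalized posteriors (prior × likelihood):
  Regime R5: 0.29 × 0.0425 = 0.012325
  Regime R1: 0.56 × 0.024 = 0.01344
  Regime R3: 0.15 × 0.06 = 0.009
P(onshore) = 0.012325 + 0.01344 + 0.009 = 0.034765 → 0.0348.

0.0348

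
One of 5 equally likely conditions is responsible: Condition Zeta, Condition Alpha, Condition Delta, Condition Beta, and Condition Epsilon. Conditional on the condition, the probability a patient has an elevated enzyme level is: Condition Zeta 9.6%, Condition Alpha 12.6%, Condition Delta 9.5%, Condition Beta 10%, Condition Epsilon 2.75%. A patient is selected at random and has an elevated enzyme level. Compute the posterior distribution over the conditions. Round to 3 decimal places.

Since the prior is uniform, the posterior is proportional to the likelihood:
  Condition Zeta: 0.096
  Condition Alpha: 0.126
  Condition Delta: 0.095
  Condition Beta: 0.1
  Condition Epsilon: 0.0275
Normalizing constant = 0.4445.
P(Condition Zeta | elevated) = 0.096/0.4445 ≈ 0.216
P(Condition Alpha | elevated) = 0.126/0.4445 ≈ 0.283
P(Condition Delta | elevated) = 0.095/0.4445 ≈ 0.214
P(Condition Beta | elevated) = 0.1/0.4445 ≈ 0.225
P(Condition Epsilon | elevated) = 0.0275/0.4445 ≈ 0.062

Condition Zeta 0.216, Condition Alpha 0.283, Condition Delta 0.214, Condition Beta 0.225, Condition Epsilon 0.062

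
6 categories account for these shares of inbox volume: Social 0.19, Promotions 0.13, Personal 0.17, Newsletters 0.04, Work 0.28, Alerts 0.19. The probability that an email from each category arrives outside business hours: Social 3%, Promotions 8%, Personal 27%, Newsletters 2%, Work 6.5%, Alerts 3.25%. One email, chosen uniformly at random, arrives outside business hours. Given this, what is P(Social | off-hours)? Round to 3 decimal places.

Unnormalized posteriors (prior × likelihood):
  Social: 0.19 × 0.03 = 0.0057
  Promotions: 0.13 × 0.08 = 0.0104
  Personal: 0.17 × 0.27 = 0.0459
  Newsletters: 0.04 × 0.02 = 0.0008
  Work: 0.28 × 0.065 = 0.0182
  Alerts: 0.19 × 0.0325 = 0.006175
Sum = 0.087175.
P(Social | evidence) = 0.0057 / 0.087175 ≈ 0.065.

0.065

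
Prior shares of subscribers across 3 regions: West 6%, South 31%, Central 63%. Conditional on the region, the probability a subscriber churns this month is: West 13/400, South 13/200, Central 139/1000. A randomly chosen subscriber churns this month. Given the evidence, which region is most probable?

Central

By Bayes' rule, posterior ∝ prior × likelihood:
  West: 0.06 × 0.0325 = 0.00195
  South: 0.31 × 0.065 = 0.02015
  Central: 0.63 × 0.139 = 0.08757
Sum = 0.10967.
Largest term belongs to Central, so Central is most probable.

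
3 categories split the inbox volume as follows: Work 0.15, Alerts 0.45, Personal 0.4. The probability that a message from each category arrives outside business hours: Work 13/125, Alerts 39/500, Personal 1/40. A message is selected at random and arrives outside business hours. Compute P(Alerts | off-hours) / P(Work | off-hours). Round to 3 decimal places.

By Bayes' rule, posterior ∝ prior × likelihood:
  Work: 0.15 × 0.104 = 0.0156
  Alerts: 0.45 × 0.078 = 0.0351
  Personal: 0.4 × 0.025 = 0.01
Normalizing constant = 0.0607.
The ratio is 0.0351 / 0.0156 (the normalizer cancels) = 2.250.

2.250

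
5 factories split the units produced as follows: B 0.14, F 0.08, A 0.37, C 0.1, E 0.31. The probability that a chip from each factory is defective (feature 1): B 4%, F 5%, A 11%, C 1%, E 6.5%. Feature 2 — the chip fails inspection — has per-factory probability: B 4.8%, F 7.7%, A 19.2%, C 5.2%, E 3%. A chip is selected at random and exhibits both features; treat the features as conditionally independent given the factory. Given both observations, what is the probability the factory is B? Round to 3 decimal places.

Unnormalized posteriors (prior × likelihood):
  B: 0.14 × 0.04 × 0.048 = 0.0002688
  F: 0.08 × 0.05 × 0.077 = 0.000308
  A: 0.37 × 0.11 × 0.192 = 0.0078144
  C: 0.1 × 0.01 × 0.052 = 0.000052
  E: 0.31 × 0.065 × 0.03 = 0.0006045
Total = 0.0090477.
P(B | evidence) = 0.0002688 / 0.0090477 ≈ 0.030.

0.030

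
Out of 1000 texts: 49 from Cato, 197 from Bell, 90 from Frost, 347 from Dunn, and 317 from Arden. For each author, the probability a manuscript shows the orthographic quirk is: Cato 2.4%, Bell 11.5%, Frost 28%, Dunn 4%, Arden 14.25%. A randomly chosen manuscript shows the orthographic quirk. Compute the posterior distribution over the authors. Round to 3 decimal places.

By Bayes' rule, posterior ∝ prior × likelihood:
  Cato: 0.049 × 0.024 = 0.001176
  Bell: 0.197 × 0.115 = 0.022655
  Frost: 0.09 × 0.28 = 0.0252
  Dunn: 0.347 × 0.04 = 0.01388
  Arden: 0.317 × 0.1425 = 0.0451725
Total = 0.1080835.
P(Cato | quirk) = 0.001176/0.1080835 ≈ 0.011
P(Bell | quirk) = 0.022655/0.1080835 ≈ 0.210
P(Frost | quirk) = 0.0252/0.1080835 ≈ 0.233
P(Dunn | quirk) = 0.01388/0.1080835 ≈ 0.128
P(Arden | quirk) = 0.0451725/0.1080835 ≈ 0.418
(Check: 0.011+0.210+0.233+0.128+0.418 = 1.000.)

Cato 0.011, Bell 0.210, Frost 0.233, Dunn 0.128, Arden 0.418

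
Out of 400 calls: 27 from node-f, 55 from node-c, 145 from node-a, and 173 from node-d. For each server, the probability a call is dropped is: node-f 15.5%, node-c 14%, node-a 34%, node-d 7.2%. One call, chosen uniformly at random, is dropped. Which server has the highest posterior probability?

Unnormalized posteriors (prior × likelihood):
  node-f: 0.0675 × 0.155 = 0.0104625
  node-c: 0.1375 × 0.14 = 0.01925
  node-a: 0.3625 × 0.34 = 0.12325
  node-d: 0.4325 × 0.072 = 0.03114
Sum = 0.1841025.
Largest term belongs to node-a, so node-a is most probable.

node-a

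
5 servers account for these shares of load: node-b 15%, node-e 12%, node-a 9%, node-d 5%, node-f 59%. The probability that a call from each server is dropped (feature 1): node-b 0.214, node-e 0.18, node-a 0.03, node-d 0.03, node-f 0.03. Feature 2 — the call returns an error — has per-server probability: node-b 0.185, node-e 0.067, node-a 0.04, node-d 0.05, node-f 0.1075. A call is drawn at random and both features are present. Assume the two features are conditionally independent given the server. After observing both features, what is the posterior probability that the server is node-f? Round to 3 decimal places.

By Bayes' rule, posterior ∝ prior × likelihood:
  node-b: 0.15 × 0.214 × 0.185 = 0.0059385
  node-e: 0.12 × 0.18 × 0.067 = 0.0014472
  node-a: 0.09 × 0.03 × 0.04 = 0.000108
  node-d: 0.05 × 0.03 × 0.05 = 0.000075
  node-f: 0.59 × 0.03 × 0.1075 = 0.00190275
Total = 0.00947145.
P(node-f | evidence) = 0.00190275 / 0.00947145 ≈ 0.201.

0.201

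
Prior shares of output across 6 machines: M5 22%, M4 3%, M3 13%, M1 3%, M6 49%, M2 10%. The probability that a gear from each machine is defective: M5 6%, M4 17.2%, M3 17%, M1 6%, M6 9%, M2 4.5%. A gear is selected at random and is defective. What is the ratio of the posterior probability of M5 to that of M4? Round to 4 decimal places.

Unnormalized posteriors (prior × likelihood):
  M5: 0.22 × 0.06 = 0.0132
  M4: 0.03 × 0.172 = 0.00516
  M3: 0.13 × 0.17 = 0.0221
  M1: 0.03 × 0.06 = 0.0018
  M6: 0.49 × 0.09 = 0.0441
  M2: 0.1 × 0.045 = 0.0045
Total = 0.09086.
The ratio is 0.0132 / 0.00516 (the normalizer cancels) = 2.5581.

2.5581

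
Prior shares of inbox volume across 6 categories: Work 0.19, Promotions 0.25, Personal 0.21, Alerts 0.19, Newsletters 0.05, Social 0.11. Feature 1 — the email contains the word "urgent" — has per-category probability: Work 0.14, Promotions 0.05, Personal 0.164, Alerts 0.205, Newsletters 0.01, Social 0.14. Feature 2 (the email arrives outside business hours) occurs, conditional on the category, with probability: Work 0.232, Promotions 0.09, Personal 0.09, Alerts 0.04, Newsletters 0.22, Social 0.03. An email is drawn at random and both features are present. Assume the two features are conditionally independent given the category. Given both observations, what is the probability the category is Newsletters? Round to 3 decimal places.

0.009

Prior × likelihood for each hypothesis:
  Work: 0.19 × 0.14 × 0.232 = 0.0061712
  Promotions: 0.25 × 0.05 × 0.09 = 0.001125
  Personal: 0.21 × 0.164 × 0.09 = 0.0030996
  Alerts: 0.19 × 0.205 × 0.04 = 0.001558
  Newsletters: 0.05 × 0.01 × 0.22 = 0.00011
  Social: 0.11 × 0.14 × 0.03 = 0.000462
Sum = 0.0125258.
P(Newsletters | evidence) = 0.00011 / 0.0125258 ≈ 0.009.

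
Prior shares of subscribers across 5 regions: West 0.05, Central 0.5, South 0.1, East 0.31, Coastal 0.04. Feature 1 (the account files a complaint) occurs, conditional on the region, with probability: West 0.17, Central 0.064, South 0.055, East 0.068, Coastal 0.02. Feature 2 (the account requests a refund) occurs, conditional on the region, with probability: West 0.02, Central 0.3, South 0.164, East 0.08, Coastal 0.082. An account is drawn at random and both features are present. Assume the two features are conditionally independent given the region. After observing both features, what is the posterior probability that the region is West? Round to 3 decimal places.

Prior × likelihood for each hypothesis:
  West: 0.05 × 0.17 × 0.02 = 0.00017
  Central: 0.5 × 0.064 × 0.3 = 0.0096
  South: 0.1 × 0.055 × 0.164 = 0.000902
  East: 0.31 × 0.068 × 0.08 = 0.0016864
  Coastal: 0.04 × 0.02 × 0.082 = 0.0000656
Normalizing constant = 0.012424.
P(West | evidence) = 0.00017 / 0.012424 ≈ 0.014.

0.014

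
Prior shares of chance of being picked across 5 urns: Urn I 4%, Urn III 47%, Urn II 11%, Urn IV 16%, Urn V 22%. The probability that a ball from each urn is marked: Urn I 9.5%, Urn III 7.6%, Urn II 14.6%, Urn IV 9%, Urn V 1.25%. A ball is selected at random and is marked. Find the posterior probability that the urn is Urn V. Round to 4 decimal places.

0.0378

Prior × likelihood for each hypothesis:
  Urn I: 0.04 × 0.095 = 0.0038
  Urn III: 0.47 × 0.076 = 0.03572
  Urn II: 0.11 × 0.146 = 0.01606
  Urn IV: 0.16 × 0.09 = 0.0144
  Urn V: 0.22 × 0.0125 = 0.00275
Normalizing constant = 0.07273.
P(Urn V | evidence) = 0.00275 / 0.07273 ≈ 0.0378.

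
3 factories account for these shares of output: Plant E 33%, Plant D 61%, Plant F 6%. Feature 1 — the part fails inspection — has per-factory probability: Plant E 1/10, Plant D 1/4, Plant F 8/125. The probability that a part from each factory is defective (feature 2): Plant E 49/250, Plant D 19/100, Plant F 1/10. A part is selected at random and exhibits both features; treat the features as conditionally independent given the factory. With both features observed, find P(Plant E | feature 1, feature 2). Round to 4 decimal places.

Compute prior × likelihood for every hypothesis:
  Plant E: 0.33 × 0.1 × 0.196 = 0.006468
  Plant D: 0.61 × 0.25 × 0.19 = 0.028975
  Plant F: 0.06 × 0.064 × 0.1 = 0.000384
Normalizing constant = 0.035827.
P(Plant E | evidence) = 0.006468 / 0.035827 ≈ 0.1805.

0.1805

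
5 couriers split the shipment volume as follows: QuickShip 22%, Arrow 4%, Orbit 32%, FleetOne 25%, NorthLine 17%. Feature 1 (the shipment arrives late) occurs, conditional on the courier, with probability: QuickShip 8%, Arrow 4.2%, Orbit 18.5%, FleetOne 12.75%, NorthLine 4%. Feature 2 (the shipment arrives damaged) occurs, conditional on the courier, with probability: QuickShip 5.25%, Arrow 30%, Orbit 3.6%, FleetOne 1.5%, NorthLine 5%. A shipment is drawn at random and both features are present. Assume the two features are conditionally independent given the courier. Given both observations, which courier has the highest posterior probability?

Orbit

Unnormalized posteriors (prior × likelihood):
  QuickShip: 0.22 × 0.08 × 0.0525 = 0.000924
  Arrow: 0.04 × 0.042 × 0.3 = 0.000504
  Orbit: 0.32 × 0.185 × 0.036 = 0.0021312
  FleetOne: 0.25 × 0.1275 × 0.015 = 0.000478125
  NorthLine: 0.17 × 0.04 × 0.05 = 0.00034
Total = 0.004377325.
Largest term belongs to Orbit, so Orbit is most probable.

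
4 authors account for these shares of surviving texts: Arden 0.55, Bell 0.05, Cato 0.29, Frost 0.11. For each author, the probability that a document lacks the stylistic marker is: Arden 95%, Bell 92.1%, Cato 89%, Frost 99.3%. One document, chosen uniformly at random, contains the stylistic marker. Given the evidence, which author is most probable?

Taking complements, P(marker | each) = Arden 0.05, Bell 0.079, Cato 0.11, Frost 0.007.
Prior × likelihood for each hypothesis:
  Arden: 0.55 × 0.05 = 0.0275
  Bell: 0.05 × 0.079 = 0.00395
  Cato: 0.29 × 0.11 = 0.0319
  Frost: 0.11 × 0.007 = 0.00077
Sum = 0.06412.
Largest term belongs to Cato, so Cato is most probable.

Cato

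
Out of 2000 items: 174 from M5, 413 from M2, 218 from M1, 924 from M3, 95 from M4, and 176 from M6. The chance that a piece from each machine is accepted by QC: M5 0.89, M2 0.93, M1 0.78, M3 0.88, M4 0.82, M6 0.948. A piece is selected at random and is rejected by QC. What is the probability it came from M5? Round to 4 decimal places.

0.0821

Taking complements, P(rejected | each) = M5 0.11, M2 0.07, M1 0.22, M3 0.12, M4 0.18, M6 0.052.
By Bayes' rule, posterior ∝ prior × likelihood:
  M5: 0.087 × 0.11 = 0.00957
  M2: 0.2065 × 0.07 = 0.014455
  M1: 0.109 × 0.22 = 0.02398
  M3: 0.462 × 0.12 = 0.05544
  M4: 0.0475 × 0.18 = 0.00855
  M6: 0.088 × 0.052 = 0.004576
Normalizing constant = 0.116571.
P(M5 | evidence) = 0.00957 / 0.116571 ≈ 0.0821.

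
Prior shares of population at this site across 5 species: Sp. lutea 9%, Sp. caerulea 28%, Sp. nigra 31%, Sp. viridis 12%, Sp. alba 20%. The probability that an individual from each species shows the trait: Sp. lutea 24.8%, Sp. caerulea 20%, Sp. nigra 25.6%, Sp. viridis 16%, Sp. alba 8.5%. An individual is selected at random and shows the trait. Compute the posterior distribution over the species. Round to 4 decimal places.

By Bayes' rule, posterior ∝ prior × likelihood:
  Sp. lutea: 0.09 × 0.248 = 0.02232
  Sp. caerulea: 0.28 × 0.2 = 0.056
  Sp. nigra: 0.31 × 0.256 = 0.07936
  Sp. viridis: 0.12 × 0.16 = 0.0192
  Sp. alba: 0.2 × 0.085 = 0.017
Normalizing constant = 0.19388.
P(Sp. lutea | trait) = 0.02232/0.19388 ≈ 0.1151
P(Sp. caerulea | trait) = 0.056/0.19388 ≈ 0.2888
P(Sp. nigra | trait) = 0.07936/0.19388 ≈ 0.4093
P(Sp. viridis | trait) = 0.0192/0.19388 ≈ 0.0990
P(Sp. alba | trait) = 0.017/0.19388 ≈ 0.0877
(Check: 0.1151+0.2888+0.4093+0.0990+0.0877 = 0.9999.)

Sp. lutea 0.1151, Sp. caerulea 0.2888, Sp. nigra 0.4093, Sp. viridis 0.0990, Sp. alba 0.0877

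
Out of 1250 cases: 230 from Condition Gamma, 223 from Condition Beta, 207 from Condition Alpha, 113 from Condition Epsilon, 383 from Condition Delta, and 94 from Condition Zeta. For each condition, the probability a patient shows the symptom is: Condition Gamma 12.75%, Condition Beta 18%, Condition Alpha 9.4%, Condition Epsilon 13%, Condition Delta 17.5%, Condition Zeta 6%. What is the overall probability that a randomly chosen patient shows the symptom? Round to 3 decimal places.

0.141

Compute prior × likelihood for every hypothesis:
  Condition Gamma: 0.184 × 0.1275 = 0.02346
  Condition Beta: 0.1784 × 0.18 = 0.032112
  Condition Alpha: 0.1656 × 0.094 = 0.0155664
  Condition Epsilon: 0.0904 × 0.13 = 0.011752
  Condition Delta: 0.3064 × 0.175 = 0.05362
  Condition Zeta: 0.0752 × 0.06 = 0.004512
P(symptomatic) = 0.02346 + 0.032112 + 0.0155664 + 0.011752 + 0.05362 + 0.004512 = 0.1410224 → 0.141.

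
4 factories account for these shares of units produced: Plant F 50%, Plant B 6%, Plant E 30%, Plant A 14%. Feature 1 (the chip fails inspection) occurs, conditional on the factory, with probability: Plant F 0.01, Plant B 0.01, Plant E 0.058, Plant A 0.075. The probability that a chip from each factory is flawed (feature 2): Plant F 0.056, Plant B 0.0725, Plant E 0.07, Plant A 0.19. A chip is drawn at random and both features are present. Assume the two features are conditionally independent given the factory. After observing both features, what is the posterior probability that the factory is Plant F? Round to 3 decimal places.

0.079

By Bayes' rule, posterior ∝ prior × likelihood:
  Plant F: 0.5 × 0.01 × 0.056 = 0.00028
  Plant B: 0.06 × 0.01 × 0.0725 = 0.0000435
  Plant E: 0.3 × 0.058 × 0.07 = 0.001218
  Plant A: 0.14 × 0.075 × 0.19 = 0.001995
Normalizing constant = 0.0035365.
P(Plant F | evidence) = 0.00028 / 0.0035365 ≈ 0.079.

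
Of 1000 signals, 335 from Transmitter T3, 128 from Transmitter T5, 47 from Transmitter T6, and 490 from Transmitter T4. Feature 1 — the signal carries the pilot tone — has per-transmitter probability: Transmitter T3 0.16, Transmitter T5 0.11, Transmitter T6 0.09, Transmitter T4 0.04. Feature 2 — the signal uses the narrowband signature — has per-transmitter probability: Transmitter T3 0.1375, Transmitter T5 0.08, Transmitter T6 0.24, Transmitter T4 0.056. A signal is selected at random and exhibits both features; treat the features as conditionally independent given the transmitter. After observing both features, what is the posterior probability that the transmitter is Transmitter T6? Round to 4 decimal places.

0.0957

Prior × likelihood for each hypothesis:
  Transmitter T3: 0.335 × 0.16 × 0.1375 = 0.00737
  Transmitter T5: 0.128 × 0.11 × 0.08 = 0.0011264
  Transmitter T6: 0.047 × 0.09 × 0.24 = 0.0010152
  Transmitter T4: 0.49 × 0.04 × 0.056 = 0.0010976
Sum = 0.0106092.
P(Transmitter T6 | evidence) = 0.0010152 / 0.0106092 ≈ 0.0957.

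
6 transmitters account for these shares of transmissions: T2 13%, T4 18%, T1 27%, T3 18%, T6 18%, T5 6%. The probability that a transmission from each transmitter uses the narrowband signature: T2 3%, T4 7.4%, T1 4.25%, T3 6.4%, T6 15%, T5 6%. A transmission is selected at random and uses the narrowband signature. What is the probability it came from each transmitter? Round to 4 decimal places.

By Bayes' rule, posterior ∝ prior × likelihood:
  T2: 0.13 × 0.03 = 0.0039
  T4: 0.18 × 0.074 = 0.01332
  T1: 0.27 × 0.0425 = 0.011475
  T3: 0.18 × 0.064 = 0.01152
  T6: 0.18 × 0.15 = 0.027
  T5: 0.06 × 0.06 = 0.0036
Sum = 0.070815.
P(T2 | narrowband) = 0.0039/0.070815 ≈ 0.0551
P(T4 | narrowband) = 0.01332/0.070815 ≈ 0.1881
P(T1 | narrowband) = 0.011475/0.070815 ≈ 0.1620
P(T3 | narrowband) = 0.01152/0.070815 ≈ 0.1627
P(T6 | narrowband) = 0.027/0.070815 ≈ 0.3813
P(T5 | narrowband) = 0.0036/0.070815 ≈ 0.0508
(Check: 0.0551+0.1881+0.1620+0.1627+0.3813+0.0508 = 1.0000.)

T2 0.0551, T4 0.1881, T1 0.1620, T3 0.1627, T6 0.3813, T5 0.0508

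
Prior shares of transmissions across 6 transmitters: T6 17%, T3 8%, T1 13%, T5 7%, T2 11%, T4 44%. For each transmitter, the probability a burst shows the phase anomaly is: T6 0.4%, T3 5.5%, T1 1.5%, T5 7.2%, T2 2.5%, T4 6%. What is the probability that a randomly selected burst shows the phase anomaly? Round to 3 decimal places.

0.041

By Bayes' rule, posterior ∝ prior × likelihood:
  T6: 0.17 × 0.004 = 0.00068
  T3: 0.08 × 0.055 = 0.0044
  T1: 0.13 × 0.015 = 0.00195
  T5: 0.07 × 0.072 = 0.00504
  T2: 0.11 × 0.025 = 0.00275
  T4: 0.44 × 0.06 = 0.0264
P(anomaly) = 0.00068 + 0.0044 + 0.00195 + 0.00504 + 0.00275 + 0.0264 = 0.04122 → 0.041.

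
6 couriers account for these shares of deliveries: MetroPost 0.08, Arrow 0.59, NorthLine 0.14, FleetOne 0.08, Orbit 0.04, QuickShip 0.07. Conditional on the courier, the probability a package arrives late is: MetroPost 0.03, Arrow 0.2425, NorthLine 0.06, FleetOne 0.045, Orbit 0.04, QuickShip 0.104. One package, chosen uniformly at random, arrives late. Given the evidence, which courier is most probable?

Compute prior × likelihood for every hypothesis:
  MetroPost: 0.08 × 0.03 = 0.0024
  Arrow: 0.59 × 0.2425 = 0.143075
  NorthLine: 0.14 × 0.06 = 0.0084
  FleetOne: 0.08 × 0.045 = 0.0036
  Orbit: 0.04 × 0.04 = 0.0016
  QuickShip: 0.07 × 0.104 = 0.00728
Total = 0.166355.
Largest term belongs to Arrow, so Arrow is most probable.

Arrow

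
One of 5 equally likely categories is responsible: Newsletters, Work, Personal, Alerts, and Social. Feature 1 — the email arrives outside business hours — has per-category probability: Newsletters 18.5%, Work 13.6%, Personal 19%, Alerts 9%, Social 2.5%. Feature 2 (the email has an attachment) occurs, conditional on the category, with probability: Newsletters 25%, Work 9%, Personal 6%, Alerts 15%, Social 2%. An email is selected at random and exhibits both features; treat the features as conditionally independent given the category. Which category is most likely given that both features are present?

Newsletters

Since the prior is uniform, the posterior is proportional to the likelihood:
  Newsletters: 0.185 × 0.25 = 0.04625
  Work: 0.136 × 0.09 = 0.01224
  Personal: 0.19 × 0.06 = 0.0114
  Alerts: 0.09 × 0.15 = 0.0135
  Social: 0.025 × 0.02 = 0.0005
Normalizing constant = 0.08389.
Largest term belongs to Newsletters, so Newsletters is most probable.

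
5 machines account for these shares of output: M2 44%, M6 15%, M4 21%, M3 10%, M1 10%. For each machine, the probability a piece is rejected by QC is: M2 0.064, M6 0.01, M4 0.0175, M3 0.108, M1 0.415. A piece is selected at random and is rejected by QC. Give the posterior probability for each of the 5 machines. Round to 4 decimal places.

M2 0.3288, M6 0.0175, M4 0.0429, M3 0.1261, M1 0.4846

Prior × likelihood for each hypothesis:
  M2: 0.44 × 0.064 = 0.02816
  M6: 0.15 × 0.01 = 0.0015
  M4: 0.21 × 0.0175 = 0.003675
  M3: 0.1 × 0.108 = 0.0108
  M1: 0.1 × 0.415 = 0.0415
Sum = 0.085635.
P(M2 | rejected) = 0.02816/0.085635 ≈ 0.3288
P(M6 | rejected) = 0.0015/0.085635 ≈ 0.0175
P(M4 | rejected) = 0.003675/0.085635 ≈ 0.0429
P(M3 | rejected) = 0.0108/0.085635 ≈ 0.1261
P(M1 | rejected) = 0.0415/0.085635 ≈ 0.4846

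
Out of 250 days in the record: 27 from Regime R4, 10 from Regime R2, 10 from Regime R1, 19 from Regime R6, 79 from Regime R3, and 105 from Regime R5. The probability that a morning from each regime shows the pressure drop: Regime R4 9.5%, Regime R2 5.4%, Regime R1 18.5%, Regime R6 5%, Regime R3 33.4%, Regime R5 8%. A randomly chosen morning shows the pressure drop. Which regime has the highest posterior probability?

Prior × likelihood for each hypothesis:
  Regime R4: 0.108 × 0.095 = 0.01026
  Regime R2: 0.04 × 0.054 = 0.00216
  Regime R1: 0.04 × 0.185 = 0.0074
  Regime R6: 0.076 × 0.05 = 0.0038
  Regime R3: 0.316 × 0.334 = 0.105544
  Regime R5: 0.42 × 0.08 = 0.0336
Total = 0.162764.
Largest term belongs to Regime R3, so Regime R3 is most probable.

Regime R3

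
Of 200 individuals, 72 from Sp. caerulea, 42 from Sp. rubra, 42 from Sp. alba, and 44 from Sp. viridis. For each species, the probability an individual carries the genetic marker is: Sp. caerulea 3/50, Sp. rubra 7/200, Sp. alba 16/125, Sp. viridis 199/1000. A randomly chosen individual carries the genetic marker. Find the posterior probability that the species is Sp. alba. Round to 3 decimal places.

0.270

Prior × likelihood for each hypothesis:
  Sp. caerulea: 0.36 × 0.06 = 0.0216
  Sp. rubra: 0.21 × 0.035 = 0.00735
  Sp. alba: 0.21 × 0.128 = 0.02688
  Sp. viridis: 0.22 × 0.199 = 0.04378
Total = 0.09961.
P(Sp. alba | evidence) = 0.02688 / 0.09961 ≈ 0.270.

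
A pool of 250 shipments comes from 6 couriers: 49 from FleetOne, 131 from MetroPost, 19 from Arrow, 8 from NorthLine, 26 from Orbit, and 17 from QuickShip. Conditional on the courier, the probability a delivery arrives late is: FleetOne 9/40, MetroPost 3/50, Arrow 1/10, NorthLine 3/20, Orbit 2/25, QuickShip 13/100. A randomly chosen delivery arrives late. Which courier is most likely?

FleetOne

By Bayes' rule, posterior ∝ prior × likelihood:
  FleetOne: 0.196 × 0.225 = 0.0441
  MetroPost: 0.524 × 0.06 = 0.03144
  Arrow: 0.076 × 0.1 = 0.0076
  NorthLine: 0.032 × 0.15 = 0.0048
  Orbit: 0.104 × 0.08 = 0.00832
  QuickShip: 0.068 × 0.13 = 0.00884
Sum = 0.1051.
Largest term belongs to FleetOne, so FleetOne is most probable.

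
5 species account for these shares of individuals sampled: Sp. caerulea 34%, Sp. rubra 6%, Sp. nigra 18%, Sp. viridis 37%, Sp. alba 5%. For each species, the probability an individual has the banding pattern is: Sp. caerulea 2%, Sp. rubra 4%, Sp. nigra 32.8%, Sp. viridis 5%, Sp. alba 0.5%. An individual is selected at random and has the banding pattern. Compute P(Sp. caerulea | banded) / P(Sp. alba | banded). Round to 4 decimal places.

Compute prior × likelihood for every hypothesis:
  Sp. caerulea: 0.34 × 0.02 = 0.0068
  Sp. rubra: 0.06 × 0.04 = 0.0024
  Sp. nigra: 0.18 × 0.328 = 0.05904
  Sp. viridis: 0.37 × 0.05 = 0.0185
  Sp. alba: 0.05 × 0.005 = 0.00025
Sum = 0.08699.
The ratio is 0.0068 / 0.00025 (the normalizer cancels) = 27.2000.

27.2000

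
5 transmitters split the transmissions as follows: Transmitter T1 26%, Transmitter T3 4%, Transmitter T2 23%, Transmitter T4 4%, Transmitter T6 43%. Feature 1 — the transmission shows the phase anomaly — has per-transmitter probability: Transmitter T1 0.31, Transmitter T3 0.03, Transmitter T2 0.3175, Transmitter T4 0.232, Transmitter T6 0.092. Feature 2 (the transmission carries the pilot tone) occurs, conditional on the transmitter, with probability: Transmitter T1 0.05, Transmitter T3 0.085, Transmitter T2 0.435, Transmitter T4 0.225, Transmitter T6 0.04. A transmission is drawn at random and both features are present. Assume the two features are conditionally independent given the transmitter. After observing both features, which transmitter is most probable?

Prior × likelihood for each hypothesis:
  Transmitter T1: 0.26 × 0.31 × 0.05 = 0.00403
  Transmitter T3: 0.04 × 0.03 × 0.085 = 0.000102
  Transmitter T2: 0.23 × 0.3175 × 0.435 = 0.031765875
  Transmitter T4: 0.04 × 0.232 × 0.225 = 0.002088
  Transmitter T6: 0.43 × 0.092 × 0.04 = 0.0015824
Total = 0.039568275.
Largest term belongs to Transmitter T2, so Transmitter T2 is most probable.

Transmitter T2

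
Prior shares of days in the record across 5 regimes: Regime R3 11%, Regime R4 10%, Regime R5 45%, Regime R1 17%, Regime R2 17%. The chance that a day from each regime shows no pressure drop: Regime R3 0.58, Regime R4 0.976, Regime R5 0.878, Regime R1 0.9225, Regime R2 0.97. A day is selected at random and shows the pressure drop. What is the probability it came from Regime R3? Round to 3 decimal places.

0.379

Taking complements, P(drop | each) = Regime R3 0.42, Regime R4 0.024, Regime R5 0.122, Regime R1 0.0775, Regime R2 0.03.
Prior × likelihood for each hypothesis:
  Regime R3: 0.11 × 0.42 = 0.0462
  Regime R4: 0.1 × 0.024 = 0.0024
  Regime R5: 0.45 × 0.122 = 0.0549
  Regime R1: 0.17 × 0.0775 = 0.013175
  Regime R2: 0.17 × 0.03 = 0.0051
Total = 0.121775.
P(Regime R3 | evidence) = 0.0462 / 0.121775 ≈ 0.379.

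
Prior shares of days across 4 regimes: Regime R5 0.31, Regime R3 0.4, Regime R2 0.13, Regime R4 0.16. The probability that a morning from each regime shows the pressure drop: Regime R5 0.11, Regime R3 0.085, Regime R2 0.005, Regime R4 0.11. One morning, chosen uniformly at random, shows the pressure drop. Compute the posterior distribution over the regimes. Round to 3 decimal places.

Regime R5 0.395, Regime R3 0.394, Regime R2 0.008, Regime R4 0.204

Unnormalized posteriors (prior × likelihood):
  Regime R5: 0.31 × 0.11 = 0.0341
  Regime R3: 0.4 × 0.085 = 0.034
  Regime R2: 0.13 × 0.005 = 0.00065
  Regime R4: 0.16 × 0.11 = 0.0176
Normalizing constant = 0.08635.
P(Regime R5 | drop) = 0.0341/0.08635 ≈ 0.395
P(Regime R3 | drop) = 0.034/0.08635 ≈ 0.394
P(Regime R2 | drop) = 0.00065/0.08635 ≈ 0.008
P(Regime R4 | drop) = 0.0176/0.08635 ≈ 0.204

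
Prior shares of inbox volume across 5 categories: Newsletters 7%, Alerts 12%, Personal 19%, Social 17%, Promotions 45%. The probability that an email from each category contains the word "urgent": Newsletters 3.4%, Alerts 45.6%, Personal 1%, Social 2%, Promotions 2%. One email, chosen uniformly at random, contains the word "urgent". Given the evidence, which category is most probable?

Alerts

Unnormalized posteriors (prior × likelihood):
  Newsletters: 0.07 × 0.034 = 0.00238
  Alerts: 0.12 × 0.456 = 0.05472
  Personal: 0.19 × 0.01 = 0.0019
  Social: 0.17 × 0.02 = 0.0034
  Promotions: 0.45 × 0.02 = 0.009
Normalizing constant = 0.0714.
Largest term belongs to Alerts, so Alerts is most probable.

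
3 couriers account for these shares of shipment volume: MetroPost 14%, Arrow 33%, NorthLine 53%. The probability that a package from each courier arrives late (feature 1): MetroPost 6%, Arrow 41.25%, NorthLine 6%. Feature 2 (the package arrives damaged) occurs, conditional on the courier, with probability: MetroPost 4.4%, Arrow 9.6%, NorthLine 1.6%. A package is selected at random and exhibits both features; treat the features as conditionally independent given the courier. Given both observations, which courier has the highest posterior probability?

Prior × likelihood for each hypothesis:
  MetroPost: 0.14 × 0.06 × 0.044 = 0.0003696
  Arrow: 0.33 × 0.4125 × 0.096 = 0.013068
  NorthLine: 0.53 × 0.06 × 0.016 = 0.0005088
Total = 0.0139464.
Largest term belongs to Arrow, so Arrow is most probable.

Arrow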